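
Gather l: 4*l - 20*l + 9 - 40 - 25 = -16*l - 56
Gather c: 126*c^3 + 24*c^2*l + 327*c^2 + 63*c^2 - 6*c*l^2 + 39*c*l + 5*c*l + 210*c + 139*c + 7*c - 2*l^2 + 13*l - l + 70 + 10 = 126*c^3 + c^2*(24*l + 390) + c*(-6*l^2 + 44*l + 356) - 2*l^2 + 12*l + 80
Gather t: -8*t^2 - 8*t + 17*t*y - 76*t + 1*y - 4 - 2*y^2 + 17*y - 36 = -8*t^2 + t*(17*y - 84) - 2*y^2 + 18*y - 40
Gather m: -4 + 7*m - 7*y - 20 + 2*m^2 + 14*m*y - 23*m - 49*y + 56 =2*m^2 + m*(14*y - 16) - 56*y + 32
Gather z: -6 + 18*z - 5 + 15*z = 33*z - 11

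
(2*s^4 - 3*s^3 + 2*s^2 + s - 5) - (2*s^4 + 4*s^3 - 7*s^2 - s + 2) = -7*s^3 + 9*s^2 + 2*s - 7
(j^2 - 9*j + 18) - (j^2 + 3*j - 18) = 36 - 12*j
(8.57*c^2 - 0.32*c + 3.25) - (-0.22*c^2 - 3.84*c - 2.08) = 8.79*c^2 + 3.52*c + 5.33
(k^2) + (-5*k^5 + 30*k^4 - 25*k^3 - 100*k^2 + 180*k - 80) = -5*k^5 + 30*k^4 - 25*k^3 - 99*k^2 + 180*k - 80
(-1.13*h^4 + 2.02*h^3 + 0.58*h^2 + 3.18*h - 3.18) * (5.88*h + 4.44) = -6.6444*h^5 + 6.8604*h^4 + 12.3792*h^3 + 21.2736*h^2 - 4.5792*h - 14.1192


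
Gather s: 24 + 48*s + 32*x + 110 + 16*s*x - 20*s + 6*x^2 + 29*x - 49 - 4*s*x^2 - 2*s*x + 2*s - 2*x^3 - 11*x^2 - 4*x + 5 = s*(-4*x^2 + 14*x + 30) - 2*x^3 - 5*x^2 + 57*x + 90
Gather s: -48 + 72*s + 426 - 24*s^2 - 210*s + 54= -24*s^2 - 138*s + 432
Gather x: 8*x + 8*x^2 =8*x^2 + 8*x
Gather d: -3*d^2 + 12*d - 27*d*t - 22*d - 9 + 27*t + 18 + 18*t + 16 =-3*d^2 + d*(-27*t - 10) + 45*t + 25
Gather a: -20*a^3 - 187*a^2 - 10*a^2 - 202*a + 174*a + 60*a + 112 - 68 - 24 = -20*a^3 - 197*a^2 + 32*a + 20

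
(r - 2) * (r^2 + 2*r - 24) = r^3 - 28*r + 48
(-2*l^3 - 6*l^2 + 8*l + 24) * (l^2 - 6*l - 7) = -2*l^5 + 6*l^4 + 58*l^3 + 18*l^2 - 200*l - 168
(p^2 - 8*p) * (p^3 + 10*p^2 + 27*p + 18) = p^5 + 2*p^4 - 53*p^3 - 198*p^2 - 144*p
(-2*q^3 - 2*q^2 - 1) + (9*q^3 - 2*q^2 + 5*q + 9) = 7*q^3 - 4*q^2 + 5*q + 8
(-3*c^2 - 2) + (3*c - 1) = -3*c^2 + 3*c - 3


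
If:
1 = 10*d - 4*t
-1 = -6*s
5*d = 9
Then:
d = 9/5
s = 1/6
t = 17/4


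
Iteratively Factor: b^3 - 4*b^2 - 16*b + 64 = (b + 4)*(b^2 - 8*b + 16) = (b - 4)*(b + 4)*(b - 4)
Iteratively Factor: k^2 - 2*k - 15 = (k - 5)*(k + 3)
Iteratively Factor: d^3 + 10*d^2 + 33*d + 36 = (d + 3)*(d^2 + 7*d + 12) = (d + 3)^2*(d + 4)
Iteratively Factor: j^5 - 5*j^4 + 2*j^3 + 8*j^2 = (j + 1)*(j^4 - 6*j^3 + 8*j^2) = j*(j + 1)*(j^3 - 6*j^2 + 8*j) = j*(j - 4)*(j + 1)*(j^2 - 2*j) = j^2*(j - 4)*(j + 1)*(j - 2)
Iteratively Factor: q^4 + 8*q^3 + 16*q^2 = (q)*(q^3 + 8*q^2 + 16*q) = q^2*(q^2 + 8*q + 16) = q^2*(q + 4)*(q + 4)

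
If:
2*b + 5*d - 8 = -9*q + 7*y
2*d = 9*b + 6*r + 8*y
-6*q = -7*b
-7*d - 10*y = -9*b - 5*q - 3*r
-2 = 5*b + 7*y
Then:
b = 12/155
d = 144/155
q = 14/155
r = 422/651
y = -74/217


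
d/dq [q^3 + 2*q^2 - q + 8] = 3*q^2 + 4*q - 1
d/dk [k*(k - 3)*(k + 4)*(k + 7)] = 4*k^3 + 24*k^2 - 10*k - 84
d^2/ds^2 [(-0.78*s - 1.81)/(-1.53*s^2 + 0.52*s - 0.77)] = ((0.78*s + 1.81)*(3.06*s - 0.52)*(6.12*s - 1.04) - (7.1604*s + 4.7274)*(1.53*s^2 - 0.52*s + 0.77))/(1.53*s^2 - 0.52*s + 0.77)^3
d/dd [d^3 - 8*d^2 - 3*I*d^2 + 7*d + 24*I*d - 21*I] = 3*d^2 - 16*d - 6*I*d + 7 + 24*I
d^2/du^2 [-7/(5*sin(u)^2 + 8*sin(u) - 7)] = 14*(50*sin(u)^4 + 60*sin(u)^3 + 27*sin(u)^2 - 92*sin(u) - 99)/(5*sin(u)^2 + 8*sin(u) - 7)^3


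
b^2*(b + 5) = b^3 + 5*b^2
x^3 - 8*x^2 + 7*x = x*(x - 7)*(x - 1)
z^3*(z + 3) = z^4 + 3*z^3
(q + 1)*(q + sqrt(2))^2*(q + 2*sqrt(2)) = q^4 + q^3 + 4*sqrt(2)*q^3 + 4*sqrt(2)*q^2 + 10*q^2 + 4*sqrt(2)*q + 10*q + 4*sqrt(2)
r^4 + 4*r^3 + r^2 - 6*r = r*(r - 1)*(r + 2)*(r + 3)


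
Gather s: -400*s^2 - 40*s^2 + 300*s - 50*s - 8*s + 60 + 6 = -440*s^2 + 242*s + 66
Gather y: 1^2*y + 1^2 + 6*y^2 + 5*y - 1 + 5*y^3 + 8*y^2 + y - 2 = 5*y^3 + 14*y^2 + 7*y - 2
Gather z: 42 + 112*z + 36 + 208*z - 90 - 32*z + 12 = 288*z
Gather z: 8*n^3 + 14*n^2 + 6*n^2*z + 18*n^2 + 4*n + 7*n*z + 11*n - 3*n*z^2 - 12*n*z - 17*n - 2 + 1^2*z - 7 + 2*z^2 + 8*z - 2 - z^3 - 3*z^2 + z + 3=8*n^3 + 32*n^2 - 2*n - z^3 + z^2*(-3*n - 1) + z*(6*n^2 - 5*n + 10) - 8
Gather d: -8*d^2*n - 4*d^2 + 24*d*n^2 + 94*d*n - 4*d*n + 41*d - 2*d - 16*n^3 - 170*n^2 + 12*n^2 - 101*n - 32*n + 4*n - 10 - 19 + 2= d^2*(-8*n - 4) + d*(24*n^2 + 90*n + 39) - 16*n^3 - 158*n^2 - 129*n - 27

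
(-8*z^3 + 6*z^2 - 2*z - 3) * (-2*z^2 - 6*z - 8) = 16*z^5 + 36*z^4 + 32*z^3 - 30*z^2 + 34*z + 24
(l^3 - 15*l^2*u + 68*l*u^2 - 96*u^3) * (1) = l^3 - 15*l^2*u + 68*l*u^2 - 96*u^3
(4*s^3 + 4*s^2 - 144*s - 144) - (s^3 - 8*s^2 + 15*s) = 3*s^3 + 12*s^2 - 159*s - 144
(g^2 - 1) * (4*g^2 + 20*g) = 4*g^4 + 20*g^3 - 4*g^2 - 20*g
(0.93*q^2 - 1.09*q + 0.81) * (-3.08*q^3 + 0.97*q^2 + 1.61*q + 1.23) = -2.8644*q^5 + 4.2593*q^4 - 2.0548*q^3 + 0.1747*q^2 - 0.0365999999999997*q + 0.9963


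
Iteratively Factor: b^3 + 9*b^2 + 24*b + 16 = (b + 1)*(b^2 + 8*b + 16) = (b + 1)*(b + 4)*(b + 4)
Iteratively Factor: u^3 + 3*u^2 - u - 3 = (u + 3)*(u^2 - 1) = (u + 1)*(u + 3)*(u - 1)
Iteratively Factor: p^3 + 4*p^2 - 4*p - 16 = (p - 2)*(p^2 + 6*p + 8) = (p - 2)*(p + 4)*(p + 2)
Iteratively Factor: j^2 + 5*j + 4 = (j + 4)*(j + 1)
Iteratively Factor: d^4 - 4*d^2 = (d + 2)*(d^3 - 2*d^2) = d*(d + 2)*(d^2 - 2*d) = d*(d - 2)*(d + 2)*(d)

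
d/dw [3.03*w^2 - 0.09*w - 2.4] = 6.06*w - 0.09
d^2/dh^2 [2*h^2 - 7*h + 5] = 4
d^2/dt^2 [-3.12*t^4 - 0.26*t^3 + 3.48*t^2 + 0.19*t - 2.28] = -37.44*t^2 - 1.56*t + 6.96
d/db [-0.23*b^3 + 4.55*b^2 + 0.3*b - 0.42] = -0.69*b^2 + 9.1*b + 0.3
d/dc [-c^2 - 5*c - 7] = -2*c - 5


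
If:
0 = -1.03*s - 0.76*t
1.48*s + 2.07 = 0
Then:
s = -1.40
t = 1.90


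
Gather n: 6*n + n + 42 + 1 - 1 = 7*n + 42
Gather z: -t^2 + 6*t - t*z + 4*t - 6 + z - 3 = -t^2 + 10*t + z*(1 - t) - 9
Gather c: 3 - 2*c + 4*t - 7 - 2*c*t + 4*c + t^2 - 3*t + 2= c*(2 - 2*t) + t^2 + t - 2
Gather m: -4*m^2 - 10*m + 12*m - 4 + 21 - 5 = -4*m^2 + 2*m + 12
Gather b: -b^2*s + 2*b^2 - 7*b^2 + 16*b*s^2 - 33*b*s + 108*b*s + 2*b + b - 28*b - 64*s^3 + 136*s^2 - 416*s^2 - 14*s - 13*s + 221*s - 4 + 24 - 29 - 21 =b^2*(-s - 5) + b*(16*s^2 + 75*s - 25) - 64*s^3 - 280*s^2 + 194*s - 30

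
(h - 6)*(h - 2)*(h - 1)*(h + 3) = h^4 - 6*h^3 - 7*h^2 + 48*h - 36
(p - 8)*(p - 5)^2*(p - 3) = p^4 - 21*p^3 + 159*p^2 - 515*p + 600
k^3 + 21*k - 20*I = (k - 4*I)*(k - I)*(k + 5*I)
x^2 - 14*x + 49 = (x - 7)^2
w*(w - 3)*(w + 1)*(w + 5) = w^4 + 3*w^3 - 13*w^2 - 15*w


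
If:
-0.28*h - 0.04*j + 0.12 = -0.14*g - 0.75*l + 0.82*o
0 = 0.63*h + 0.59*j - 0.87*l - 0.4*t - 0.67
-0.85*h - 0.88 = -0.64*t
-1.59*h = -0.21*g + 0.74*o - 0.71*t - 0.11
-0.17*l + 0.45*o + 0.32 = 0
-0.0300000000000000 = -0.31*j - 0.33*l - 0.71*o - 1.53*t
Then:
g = -11.52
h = -1.81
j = 4.30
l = 1.31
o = -0.22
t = -1.03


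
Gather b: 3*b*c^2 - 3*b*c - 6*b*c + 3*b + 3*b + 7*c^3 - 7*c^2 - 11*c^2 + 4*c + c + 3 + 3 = b*(3*c^2 - 9*c + 6) + 7*c^3 - 18*c^2 + 5*c + 6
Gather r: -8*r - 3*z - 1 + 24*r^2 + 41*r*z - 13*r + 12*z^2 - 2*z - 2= 24*r^2 + r*(41*z - 21) + 12*z^2 - 5*z - 3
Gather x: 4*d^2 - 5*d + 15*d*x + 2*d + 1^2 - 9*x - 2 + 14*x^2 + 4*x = 4*d^2 - 3*d + 14*x^2 + x*(15*d - 5) - 1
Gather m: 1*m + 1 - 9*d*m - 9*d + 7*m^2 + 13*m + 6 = -9*d + 7*m^2 + m*(14 - 9*d) + 7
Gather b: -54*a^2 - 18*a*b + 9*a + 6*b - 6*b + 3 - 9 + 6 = -54*a^2 - 18*a*b + 9*a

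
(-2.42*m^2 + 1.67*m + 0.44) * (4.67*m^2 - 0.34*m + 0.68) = -11.3014*m^4 + 8.6217*m^3 - 0.1586*m^2 + 0.986*m + 0.2992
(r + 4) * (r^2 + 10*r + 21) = r^3 + 14*r^2 + 61*r + 84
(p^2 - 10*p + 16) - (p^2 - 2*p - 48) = 64 - 8*p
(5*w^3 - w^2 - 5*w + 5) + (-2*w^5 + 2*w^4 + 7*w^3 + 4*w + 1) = -2*w^5 + 2*w^4 + 12*w^3 - w^2 - w + 6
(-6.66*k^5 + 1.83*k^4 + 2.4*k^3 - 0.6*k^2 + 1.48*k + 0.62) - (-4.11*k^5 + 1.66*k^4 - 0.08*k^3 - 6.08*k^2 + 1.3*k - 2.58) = -2.55*k^5 + 0.17*k^4 + 2.48*k^3 + 5.48*k^2 + 0.18*k + 3.2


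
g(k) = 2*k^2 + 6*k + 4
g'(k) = 4*k + 6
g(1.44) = 16.79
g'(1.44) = 11.76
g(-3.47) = 7.26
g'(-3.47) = -7.88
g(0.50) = 7.50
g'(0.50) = 8.00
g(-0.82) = 0.42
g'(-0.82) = 2.72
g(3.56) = 50.71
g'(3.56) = 20.24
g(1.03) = 12.30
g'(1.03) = 10.12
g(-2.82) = 2.98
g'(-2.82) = -5.28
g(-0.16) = 3.09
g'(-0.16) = 5.36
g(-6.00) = 40.00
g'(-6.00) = -18.00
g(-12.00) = 220.00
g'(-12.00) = -42.00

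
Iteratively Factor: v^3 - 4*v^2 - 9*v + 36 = (v + 3)*(v^2 - 7*v + 12) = (v - 3)*(v + 3)*(v - 4)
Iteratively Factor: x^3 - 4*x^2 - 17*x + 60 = (x - 3)*(x^2 - x - 20) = (x - 5)*(x - 3)*(x + 4)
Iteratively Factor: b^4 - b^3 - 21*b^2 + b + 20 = (b + 1)*(b^3 - 2*b^2 - 19*b + 20) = (b - 5)*(b + 1)*(b^2 + 3*b - 4) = (b - 5)*(b - 1)*(b + 1)*(b + 4)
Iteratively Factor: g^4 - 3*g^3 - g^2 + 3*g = (g - 3)*(g^3 - g) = g*(g - 3)*(g^2 - 1) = g*(g - 3)*(g - 1)*(g + 1)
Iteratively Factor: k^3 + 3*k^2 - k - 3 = (k + 1)*(k^2 + 2*k - 3) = (k + 1)*(k + 3)*(k - 1)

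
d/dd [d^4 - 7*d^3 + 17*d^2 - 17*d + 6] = 4*d^3 - 21*d^2 + 34*d - 17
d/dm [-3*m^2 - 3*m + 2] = -6*m - 3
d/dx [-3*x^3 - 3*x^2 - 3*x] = -9*x^2 - 6*x - 3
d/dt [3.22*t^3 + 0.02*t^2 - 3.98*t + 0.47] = 9.66*t^2 + 0.04*t - 3.98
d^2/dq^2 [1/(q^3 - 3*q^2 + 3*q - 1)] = 12/(q^5 - 5*q^4 + 10*q^3 - 10*q^2 + 5*q - 1)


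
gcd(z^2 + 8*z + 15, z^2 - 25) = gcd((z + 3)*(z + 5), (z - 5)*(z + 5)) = z + 5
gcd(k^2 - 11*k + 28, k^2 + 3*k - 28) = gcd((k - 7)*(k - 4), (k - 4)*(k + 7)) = k - 4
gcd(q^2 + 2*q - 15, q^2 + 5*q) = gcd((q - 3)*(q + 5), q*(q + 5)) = q + 5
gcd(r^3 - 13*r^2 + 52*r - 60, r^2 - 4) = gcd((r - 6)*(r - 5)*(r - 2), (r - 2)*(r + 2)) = r - 2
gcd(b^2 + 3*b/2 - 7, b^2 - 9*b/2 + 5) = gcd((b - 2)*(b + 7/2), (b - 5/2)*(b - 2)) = b - 2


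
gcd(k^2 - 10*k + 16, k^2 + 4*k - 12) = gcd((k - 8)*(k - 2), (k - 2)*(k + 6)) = k - 2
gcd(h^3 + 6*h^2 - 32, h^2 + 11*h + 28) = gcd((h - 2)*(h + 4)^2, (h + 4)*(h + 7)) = h + 4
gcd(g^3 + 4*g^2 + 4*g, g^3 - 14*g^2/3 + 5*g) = g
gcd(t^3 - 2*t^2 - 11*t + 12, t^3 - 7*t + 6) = t^2 + 2*t - 3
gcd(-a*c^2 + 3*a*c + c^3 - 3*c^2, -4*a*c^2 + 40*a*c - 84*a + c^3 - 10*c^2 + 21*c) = c - 3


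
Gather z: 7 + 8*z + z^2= z^2 + 8*z + 7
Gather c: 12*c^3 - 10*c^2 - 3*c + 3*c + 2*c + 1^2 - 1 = 12*c^3 - 10*c^2 + 2*c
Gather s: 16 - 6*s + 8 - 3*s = 24 - 9*s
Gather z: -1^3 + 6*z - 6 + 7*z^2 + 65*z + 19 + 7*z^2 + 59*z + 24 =14*z^2 + 130*z + 36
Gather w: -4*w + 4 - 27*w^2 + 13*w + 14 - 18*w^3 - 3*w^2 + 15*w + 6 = -18*w^3 - 30*w^2 + 24*w + 24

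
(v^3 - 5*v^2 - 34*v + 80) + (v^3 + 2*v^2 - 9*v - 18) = 2*v^3 - 3*v^2 - 43*v + 62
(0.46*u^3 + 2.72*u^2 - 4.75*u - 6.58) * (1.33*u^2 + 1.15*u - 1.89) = 0.6118*u^5 + 4.1466*u^4 - 4.0589*u^3 - 19.3547*u^2 + 1.4105*u + 12.4362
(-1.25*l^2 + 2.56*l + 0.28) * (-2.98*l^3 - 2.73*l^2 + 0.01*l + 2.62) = 3.725*l^5 - 4.2163*l^4 - 7.8357*l^3 - 4.0138*l^2 + 6.71*l + 0.7336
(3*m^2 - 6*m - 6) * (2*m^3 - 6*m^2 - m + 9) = 6*m^5 - 30*m^4 + 21*m^3 + 69*m^2 - 48*m - 54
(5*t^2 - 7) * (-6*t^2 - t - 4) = -30*t^4 - 5*t^3 + 22*t^2 + 7*t + 28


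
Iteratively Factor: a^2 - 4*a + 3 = (a - 3)*(a - 1)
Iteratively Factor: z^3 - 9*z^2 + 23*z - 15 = (z - 3)*(z^2 - 6*z + 5) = (z - 5)*(z - 3)*(z - 1)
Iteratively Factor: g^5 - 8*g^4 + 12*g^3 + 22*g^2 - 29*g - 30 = (g + 1)*(g^4 - 9*g^3 + 21*g^2 + g - 30) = (g - 5)*(g + 1)*(g^3 - 4*g^2 + g + 6) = (g - 5)*(g - 3)*(g + 1)*(g^2 - g - 2) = (g - 5)*(g - 3)*(g + 1)^2*(g - 2)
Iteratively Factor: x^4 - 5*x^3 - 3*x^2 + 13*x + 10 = (x - 2)*(x^3 - 3*x^2 - 9*x - 5) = (x - 2)*(x + 1)*(x^2 - 4*x - 5) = (x - 5)*(x - 2)*(x + 1)*(x + 1)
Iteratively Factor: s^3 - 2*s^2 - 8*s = (s - 4)*(s^2 + 2*s) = (s - 4)*(s + 2)*(s)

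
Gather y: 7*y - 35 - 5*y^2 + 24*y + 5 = -5*y^2 + 31*y - 30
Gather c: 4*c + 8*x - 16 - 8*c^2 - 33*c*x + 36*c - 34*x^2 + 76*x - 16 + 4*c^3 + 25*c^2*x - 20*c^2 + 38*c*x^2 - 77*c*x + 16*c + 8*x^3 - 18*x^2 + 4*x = 4*c^3 + c^2*(25*x - 28) + c*(38*x^2 - 110*x + 56) + 8*x^3 - 52*x^2 + 88*x - 32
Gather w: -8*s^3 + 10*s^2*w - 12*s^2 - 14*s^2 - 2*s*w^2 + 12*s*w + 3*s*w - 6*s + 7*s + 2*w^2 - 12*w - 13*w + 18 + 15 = -8*s^3 - 26*s^2 + s + w^2*(2 - 2*s) + w*(10*s^2 + 15*s - 25) + 33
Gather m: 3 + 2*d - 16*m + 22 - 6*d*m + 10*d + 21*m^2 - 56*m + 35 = 12*d + 21*m^2 + m*(-6*d - 72) + 60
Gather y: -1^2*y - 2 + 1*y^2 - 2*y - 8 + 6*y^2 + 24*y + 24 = 7*y^2 + 21*y + 14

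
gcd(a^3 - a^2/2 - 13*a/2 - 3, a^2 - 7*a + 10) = 1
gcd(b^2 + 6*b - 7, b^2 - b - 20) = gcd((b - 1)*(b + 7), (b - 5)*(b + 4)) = 1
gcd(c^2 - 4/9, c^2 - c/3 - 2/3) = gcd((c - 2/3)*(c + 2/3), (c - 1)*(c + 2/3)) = c + 2/3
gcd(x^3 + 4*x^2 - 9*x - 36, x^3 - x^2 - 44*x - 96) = x^2 + 7*x + 12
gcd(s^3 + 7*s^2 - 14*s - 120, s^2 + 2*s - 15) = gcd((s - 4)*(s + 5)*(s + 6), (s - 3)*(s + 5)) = s + 5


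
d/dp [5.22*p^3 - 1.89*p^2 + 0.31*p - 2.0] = 15.66*p^2 - 3.78*p + 0.31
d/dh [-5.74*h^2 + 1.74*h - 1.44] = 1.74 - 11.48*h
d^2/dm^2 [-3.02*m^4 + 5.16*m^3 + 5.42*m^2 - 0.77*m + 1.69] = -36.24*m^2 + 30.96*m + 10.84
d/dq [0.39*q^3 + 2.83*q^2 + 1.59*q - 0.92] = 1.17*q^2 + 5.66*q + 1.59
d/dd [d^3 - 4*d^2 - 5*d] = 3*d^2 - 8*d - 5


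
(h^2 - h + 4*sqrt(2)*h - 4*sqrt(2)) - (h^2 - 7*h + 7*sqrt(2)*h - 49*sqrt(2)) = -3*sqrt(2)*h + 6*h + 45*sqrt(2)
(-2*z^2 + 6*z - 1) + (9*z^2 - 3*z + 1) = 7*z^2 + 3*z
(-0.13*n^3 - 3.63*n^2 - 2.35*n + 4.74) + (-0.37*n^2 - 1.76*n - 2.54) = -0.13*n^3 - 4.0*n^2 - 4.11*n + 2.2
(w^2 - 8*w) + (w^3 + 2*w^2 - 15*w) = w^3 + 3*w^2 - 23*w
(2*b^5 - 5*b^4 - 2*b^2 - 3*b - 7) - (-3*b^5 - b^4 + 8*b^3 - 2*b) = 5*b^5 - 4*b^4 - 8*b^3 - 2*b^2 - b - 7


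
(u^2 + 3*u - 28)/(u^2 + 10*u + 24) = (u^2 + 3*u - 28)/(u^2 + 10*u + 24)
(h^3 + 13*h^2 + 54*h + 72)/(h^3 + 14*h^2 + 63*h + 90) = (h + 4)/(h + 5)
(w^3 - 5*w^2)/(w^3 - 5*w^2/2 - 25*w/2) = 2*w/(2*w + 5)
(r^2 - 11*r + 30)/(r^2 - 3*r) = (r^2 - 11*r + 30)/(r*(r - 3))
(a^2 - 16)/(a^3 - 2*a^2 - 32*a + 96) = (a + 4)/(a^2 + 2*a - 24)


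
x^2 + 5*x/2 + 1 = (x + 1/2)*(x + 2)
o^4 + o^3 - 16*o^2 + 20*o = o*(o - 2)^2*(o + 5)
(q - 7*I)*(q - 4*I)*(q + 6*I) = q^3 - 5*I*q^2 + 38*q - 168*I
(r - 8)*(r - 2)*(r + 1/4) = r^3 - 39*r^2/4 + 27*r/2 + 4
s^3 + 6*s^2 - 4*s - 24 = (s - 2)*(s + 2)*(s + 6)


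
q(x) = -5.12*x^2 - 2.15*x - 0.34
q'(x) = -10.24*x - 2.15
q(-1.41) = -7.49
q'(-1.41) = 12.29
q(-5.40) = -138.03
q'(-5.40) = 53.15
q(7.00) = -266.27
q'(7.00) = -73.83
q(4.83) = -130.17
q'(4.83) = -51.61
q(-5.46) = -141.24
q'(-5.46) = 53.76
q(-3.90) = -69.83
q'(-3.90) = 37.79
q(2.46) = -36.61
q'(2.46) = -27.34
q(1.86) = -22.05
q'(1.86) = -21.20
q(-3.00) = -39.97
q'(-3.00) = 28.57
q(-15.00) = -1120.09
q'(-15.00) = 151.45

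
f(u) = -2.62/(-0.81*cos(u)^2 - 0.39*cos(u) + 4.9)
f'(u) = -2.62*(-1.62*sin(u)*cos(u) - 0.39*sin(u))/(-0.81*cos(u)^2 - 0.39*cos(u) + 4.9)^2 = (4.2444*cos(u) + 1.0218)*sin(u)/(0.81*cos(u)^2 + 0.39*cos(u) - 4.9)^2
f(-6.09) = -0.70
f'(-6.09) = 0.07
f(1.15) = -0.57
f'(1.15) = 0.12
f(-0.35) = -0.69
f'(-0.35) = -0.12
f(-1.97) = -0.53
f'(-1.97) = 0.02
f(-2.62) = -0.57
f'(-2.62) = 0.06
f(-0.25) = -0.70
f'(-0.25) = -0.09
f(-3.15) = -0.58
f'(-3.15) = -0.00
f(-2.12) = -0.54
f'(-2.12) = 0.04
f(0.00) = -0.71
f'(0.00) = 0.00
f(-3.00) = -0.58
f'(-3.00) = 0.02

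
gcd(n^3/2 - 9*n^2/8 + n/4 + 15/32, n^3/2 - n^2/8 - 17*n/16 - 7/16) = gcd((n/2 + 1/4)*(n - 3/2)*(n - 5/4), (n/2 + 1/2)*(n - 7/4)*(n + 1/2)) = n + 1/2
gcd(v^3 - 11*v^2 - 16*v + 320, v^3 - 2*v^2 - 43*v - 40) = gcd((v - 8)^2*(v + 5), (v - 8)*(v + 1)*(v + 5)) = v^2 - 3*v - 40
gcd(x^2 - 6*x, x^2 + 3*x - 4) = 1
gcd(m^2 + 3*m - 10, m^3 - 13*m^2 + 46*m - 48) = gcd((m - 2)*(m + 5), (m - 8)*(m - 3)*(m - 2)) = m - 2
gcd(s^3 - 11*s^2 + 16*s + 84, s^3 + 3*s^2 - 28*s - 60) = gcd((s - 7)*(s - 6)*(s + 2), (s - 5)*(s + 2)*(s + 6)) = s + 2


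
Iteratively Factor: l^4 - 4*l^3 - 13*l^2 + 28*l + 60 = (l + 2)*(l^3 - 6*l^2 - l + 30) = (l - 3)*(l + 2)*(l^2 - 3*l - 10) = (l - 3)*(l + 2)^2*(l - 5)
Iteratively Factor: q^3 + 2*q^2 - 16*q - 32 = (q + 4)*(q^2 - 2*q - 8) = (q + 2)*(q + 4)*(q - 4)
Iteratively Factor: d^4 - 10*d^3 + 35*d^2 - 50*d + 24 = (d - 1)*(d^3 - 9*d^2 + 26*d - 24) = (d - 2)*(d - 1)*(d^2 - 7*d + 12) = (d - 3)*(d - 2)*(d - 1)*(d - 4)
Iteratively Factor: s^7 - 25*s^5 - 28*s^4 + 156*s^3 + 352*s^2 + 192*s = (s)*(s^6 - 25*s^4 - 28*s^3 + 156*s^2 + 352*s + 192) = s*(s + 1)*(s^5 - s^4 - 24*s^3 - 4*s^2 + 160*s + 192) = s*(s + 1)*(s + 3)*(s^4 - 4*s^3 - 12*s^2 + 32*s + 64) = s*(s + 1)*(s + 2)*(s + 3)*(s^3 - 6*s^2 + 32) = s*(s - 4)*(s + 1)*(s + 2)*(s + 3)*(s^2 - 2*s - 8) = s*(s - 4)*(s + 1)*(s + 2)^2*(s + 3)*(s - 4)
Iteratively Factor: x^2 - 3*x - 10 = (x + 2)*(x - 5)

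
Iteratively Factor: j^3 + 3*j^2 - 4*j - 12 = (j - 2)*(j^2 + 5*j + 6) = (j - 2)*(j + 2)*(j + 3)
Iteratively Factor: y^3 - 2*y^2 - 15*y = (y)*(y^2 - 2*y - 15) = y*(y - 5)*(y + 3)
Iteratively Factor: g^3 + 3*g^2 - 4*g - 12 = (g + 2)*(g^2 + g - 6) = (g + 2)*(g + 3)*(g - 2)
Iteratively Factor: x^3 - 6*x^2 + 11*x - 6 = (x - 3)*(x^2 - 3*x + 2) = (x - 3)*(x - 1)*(x - 2)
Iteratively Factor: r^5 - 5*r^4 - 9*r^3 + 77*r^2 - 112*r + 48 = (r - 1)*(r^4 - 4*r^3 - 13*r^2 + 64*r - 48) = (r - 4)*(r - 1)*(r^3 - 13*r + 12) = (r - 4)*(r - 1)^2*(r^2 + r - 12) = (r - 4)*(r - 1)^2*(r + 4)*(r - 3)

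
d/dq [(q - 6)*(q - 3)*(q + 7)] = 3*q^2 - 4*q - 45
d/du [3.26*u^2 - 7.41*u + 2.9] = 6.52*u - 7.41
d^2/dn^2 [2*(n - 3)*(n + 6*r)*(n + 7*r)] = 12*n + 52*r - 12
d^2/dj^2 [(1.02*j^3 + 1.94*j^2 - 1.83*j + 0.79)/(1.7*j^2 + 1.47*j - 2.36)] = (1.4210854715202e-14*j^4 - 7.68080399999999*j^3 + 39.166776*j^2 + 1.879452*j + 18.665958)/(4.913*j^6 + 12.7449*j^5 - 9.44061*j^4 - 32.209317*j^3 + 13.105788*j^2 + 24.561936*j - 13.144256)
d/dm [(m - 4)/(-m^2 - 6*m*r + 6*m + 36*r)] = (-m^2 - 6*m*r + 6*m + 36*r + 2*(m - 4)*(m + 3*r - 3))/(m^2 + 6*m*r - 6*m - 36*r)^2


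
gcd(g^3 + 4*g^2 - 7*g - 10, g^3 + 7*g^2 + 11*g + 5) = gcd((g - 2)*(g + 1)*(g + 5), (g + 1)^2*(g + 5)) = g^2 + 6*g + 5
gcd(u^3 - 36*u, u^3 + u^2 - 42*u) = u^2 - 6*u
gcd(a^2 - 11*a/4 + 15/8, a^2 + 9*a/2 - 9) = a - 3/2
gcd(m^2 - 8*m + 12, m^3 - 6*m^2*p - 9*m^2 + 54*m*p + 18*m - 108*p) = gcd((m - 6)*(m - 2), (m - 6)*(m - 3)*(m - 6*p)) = m - 6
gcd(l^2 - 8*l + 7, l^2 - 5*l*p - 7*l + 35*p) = l - 7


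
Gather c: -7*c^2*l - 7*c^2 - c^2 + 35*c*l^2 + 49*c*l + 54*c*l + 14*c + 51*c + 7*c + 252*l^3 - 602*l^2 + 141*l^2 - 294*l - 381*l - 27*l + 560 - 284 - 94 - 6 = c^2*(-7*l - 8) + c*(35*l^2 + 103*l + 72) + 252*l^3 - 461*l^2 - 702*l + 176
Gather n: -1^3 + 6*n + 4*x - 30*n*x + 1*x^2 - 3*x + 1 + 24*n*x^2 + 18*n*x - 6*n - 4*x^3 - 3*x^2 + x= n*(24*x^2 - 12*x) - 4*x^3 - 2*x^2 + 2*x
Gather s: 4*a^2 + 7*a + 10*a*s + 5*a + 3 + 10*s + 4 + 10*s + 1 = 4*a^2 + 12*a + s*(10*a + 20) + 8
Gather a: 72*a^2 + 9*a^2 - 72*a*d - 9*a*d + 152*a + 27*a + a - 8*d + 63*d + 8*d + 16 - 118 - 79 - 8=81*a^2 + a*(180 - 81*d) + 63*d - 189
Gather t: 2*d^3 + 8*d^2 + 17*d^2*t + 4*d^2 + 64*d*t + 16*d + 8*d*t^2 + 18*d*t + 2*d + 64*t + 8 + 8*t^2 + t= 2*d^3 + 12*d^2 + 18*d + t^2*(8*d + 8) + t*(17*d^2 + 82*d + 65) + 8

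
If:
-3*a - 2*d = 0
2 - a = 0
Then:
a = 2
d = -3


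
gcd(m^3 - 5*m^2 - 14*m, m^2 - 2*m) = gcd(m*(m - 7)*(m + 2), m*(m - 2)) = m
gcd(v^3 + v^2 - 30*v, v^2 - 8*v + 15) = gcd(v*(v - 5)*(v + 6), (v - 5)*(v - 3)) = v - 5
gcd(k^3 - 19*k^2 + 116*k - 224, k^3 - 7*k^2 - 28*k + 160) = k^2 - 12*k + 32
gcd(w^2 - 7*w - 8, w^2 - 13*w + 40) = w - 8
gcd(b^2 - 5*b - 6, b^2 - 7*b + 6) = b - 6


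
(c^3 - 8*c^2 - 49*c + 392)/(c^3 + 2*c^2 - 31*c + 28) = (c^2 - 15*c + 56)/(c^2 - 5*c + 4)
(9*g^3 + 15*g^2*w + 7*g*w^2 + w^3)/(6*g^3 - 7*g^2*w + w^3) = (3*g^2 + 4*g*w + w^2)/(2*g^2 - 3*g*w + w^2)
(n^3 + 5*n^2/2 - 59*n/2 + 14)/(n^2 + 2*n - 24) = (2*n^2 + 13*n - 7)/(2*(n + 6))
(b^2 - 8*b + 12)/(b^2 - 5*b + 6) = (b - 6)/(b - 3)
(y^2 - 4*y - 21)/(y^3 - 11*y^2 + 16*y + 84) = (y + 3)/(y^2 - 4*y - 12)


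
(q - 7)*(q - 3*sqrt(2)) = q^2 - 7*q - 3*sqrt(2)*q + 21*sqrt(2)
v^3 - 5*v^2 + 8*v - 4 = (v - 2)^2*(v - 1)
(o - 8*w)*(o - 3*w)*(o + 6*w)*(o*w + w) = o^4*w - 5*o^3*w^2 + o^3*w - 42*o^2*w^3 - 5*o^2*w^2 + 144*o*w^4 - 42*o*w^3 + 144*w^4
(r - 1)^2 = r^2 - 2*r + 1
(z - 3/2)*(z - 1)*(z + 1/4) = z^3 - 9*z^2/4 + 7*z/8 + 3/8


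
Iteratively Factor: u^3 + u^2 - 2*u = (u + 2)*(u^2 - u) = (u - 1)*(u + 2)*(u)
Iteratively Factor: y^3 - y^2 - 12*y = (y)*(y^2 - y - 12) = y*(y - 4)*(y + 3)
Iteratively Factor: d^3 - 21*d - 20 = (d + 1)*(d^2 - d - 20) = (d - 5)*(d + 1)*(d + 4)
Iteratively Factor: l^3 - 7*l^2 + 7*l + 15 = (l - 5)*(l^2 - 2*l - 3) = (l - 5)*(l + 1)*(l - 3)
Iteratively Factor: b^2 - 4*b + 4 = (b - 2)*(b - 2)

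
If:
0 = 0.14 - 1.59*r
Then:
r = 0.09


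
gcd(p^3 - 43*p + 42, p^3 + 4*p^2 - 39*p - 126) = p^2 + p - 42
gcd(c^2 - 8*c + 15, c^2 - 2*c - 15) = c - 5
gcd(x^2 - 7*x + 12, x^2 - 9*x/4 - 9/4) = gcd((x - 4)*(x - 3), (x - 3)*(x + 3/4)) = x - 3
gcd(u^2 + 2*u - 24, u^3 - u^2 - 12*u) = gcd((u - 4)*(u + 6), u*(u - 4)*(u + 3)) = u - 4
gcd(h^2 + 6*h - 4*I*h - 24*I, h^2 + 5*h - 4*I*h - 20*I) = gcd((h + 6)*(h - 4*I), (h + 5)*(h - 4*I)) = h - 4*I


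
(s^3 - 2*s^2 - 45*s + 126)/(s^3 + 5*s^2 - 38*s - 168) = (s - 3)/(s + 4)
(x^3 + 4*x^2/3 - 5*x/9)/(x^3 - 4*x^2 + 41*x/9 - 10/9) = x*(3*x + 5)/(3*x^2 - 11*x + 10)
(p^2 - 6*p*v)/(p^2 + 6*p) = (p - 6*v)/(p + 6)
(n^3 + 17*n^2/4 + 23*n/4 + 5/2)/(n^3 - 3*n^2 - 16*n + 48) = (4*n^3 + 17*n^2 + 23*n + 10)/(4*(n^3 - 3*n^2 - 16*n + 48))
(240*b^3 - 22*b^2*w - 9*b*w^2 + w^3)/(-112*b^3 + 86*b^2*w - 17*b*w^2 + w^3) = (-30*b^2 - b*w + w^2)/(14*b^2 - 9*b*w + w^2)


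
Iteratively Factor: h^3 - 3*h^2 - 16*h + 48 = (h - 4)*(h^2 + h - 12) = (h - 4)*(h - 3)*(h + 4)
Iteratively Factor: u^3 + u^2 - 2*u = (u)*(u^2 + u - 2) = u*(u + 2)*(u - 1)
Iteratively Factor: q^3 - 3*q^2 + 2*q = (q - 1)*(q^2 - 2*q) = q*(q - 1)*(q - 2)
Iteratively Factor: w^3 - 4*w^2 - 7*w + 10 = (w - 1)*(w^2 - 3*w - 10) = (w - 5)*(w - 1)*(w + 2)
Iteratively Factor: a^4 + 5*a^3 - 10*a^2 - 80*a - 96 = (a + 2)*(a^3 + 3*a^2 - 16*a - 48) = (a + 2)*(a + 4)*(a^2 - a - 12) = (a + 2)*(a + 3)*(a + 4)*(a - 4)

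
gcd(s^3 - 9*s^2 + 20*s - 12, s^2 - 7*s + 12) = 1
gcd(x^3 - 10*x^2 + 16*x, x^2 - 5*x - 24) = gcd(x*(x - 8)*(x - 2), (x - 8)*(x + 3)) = x - 8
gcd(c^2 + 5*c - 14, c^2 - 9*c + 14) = c - 2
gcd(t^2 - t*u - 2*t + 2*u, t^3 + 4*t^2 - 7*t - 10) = t - 2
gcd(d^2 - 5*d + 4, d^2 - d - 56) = 1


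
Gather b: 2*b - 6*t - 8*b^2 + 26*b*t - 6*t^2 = -8*b^2 + b*(26*t + 2) - 6*t^2 - 6*t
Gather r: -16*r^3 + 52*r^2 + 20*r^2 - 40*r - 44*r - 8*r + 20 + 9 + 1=-16*r^3 + 72*r^2 - 92*r + 30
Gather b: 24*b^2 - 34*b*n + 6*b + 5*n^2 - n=24*b^2 + b*(6 - 34*n) + 5*n^2 - n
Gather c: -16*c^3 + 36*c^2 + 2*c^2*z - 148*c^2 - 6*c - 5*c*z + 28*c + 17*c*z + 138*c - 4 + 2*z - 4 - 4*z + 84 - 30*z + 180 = -16*c^3 + c^2*(2*z - 112) + c*(12*z + 160) - 32*z + 256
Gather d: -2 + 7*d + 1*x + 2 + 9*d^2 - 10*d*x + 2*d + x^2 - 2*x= 9*d^2 + d*(9 - 10*x) + x^2 - x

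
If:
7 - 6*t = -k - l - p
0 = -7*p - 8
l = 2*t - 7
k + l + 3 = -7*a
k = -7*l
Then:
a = -275/147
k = 106/9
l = -106/63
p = -8/7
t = 335/126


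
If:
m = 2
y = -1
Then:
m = 2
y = -1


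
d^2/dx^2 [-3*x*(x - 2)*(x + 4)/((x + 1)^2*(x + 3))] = 18*(x^4 + 13*x^3 + 33*x^2 - 5*x - 62)/(x^7 + 13*x^6 + 69*x^5 + 193*x^4 + 307*x^3 + 279*x^2 + 135*x + 27)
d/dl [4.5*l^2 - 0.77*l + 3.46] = 9.0*l - 0.77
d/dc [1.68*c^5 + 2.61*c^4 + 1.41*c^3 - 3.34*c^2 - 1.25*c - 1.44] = 8.4*c^4 + 10.44*c^3 + 4.23*c^2 - 6.68*c - 1.25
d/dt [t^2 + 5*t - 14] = 2*t + 5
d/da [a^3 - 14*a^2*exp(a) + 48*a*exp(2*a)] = -14*a^2*exp(a) + 3*a^2 + 96*a*exp(2*a) - 28*a*exp(a) + 48*exp(2*a)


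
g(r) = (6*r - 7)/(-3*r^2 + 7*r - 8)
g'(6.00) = 0.07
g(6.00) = -0.39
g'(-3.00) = 0.09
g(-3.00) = 0.45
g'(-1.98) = 0.14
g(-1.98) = 0.56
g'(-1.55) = 0.16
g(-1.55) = 0.63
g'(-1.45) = 0.17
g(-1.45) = 0.64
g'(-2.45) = 0.11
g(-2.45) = 0.50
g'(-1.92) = 0.14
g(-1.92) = 0.57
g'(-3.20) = 0.09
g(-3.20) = 0.43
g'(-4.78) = 0.05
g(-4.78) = 0.32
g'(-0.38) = 0.16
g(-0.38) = 0.84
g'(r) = (6*r - 7)^2/(-3*r^2 + 7*r - 8)^2 + 6/(-3*r^2 + 7*r - 8)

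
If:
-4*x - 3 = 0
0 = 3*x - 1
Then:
No Solution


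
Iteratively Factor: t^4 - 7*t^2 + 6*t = (t - 2)*(t^3 + 2*t^2 - 3*t) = t*(t - 2)*(t^2 + 2*t - 3) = t*(t - 2)*(t + 3)*(t - 1)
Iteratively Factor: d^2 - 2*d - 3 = (d - 3)*(d + 1)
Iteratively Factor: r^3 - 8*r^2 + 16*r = (r - 4)*(r^2 - 4*r) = r*(r - 4)*(r - 4)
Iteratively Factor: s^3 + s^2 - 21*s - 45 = (s - 5)*(s^2 + 6*s + 9) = (s - 5)*(s + 3)*(s + 3)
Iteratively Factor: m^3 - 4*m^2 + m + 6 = (m - 2)*(m^2 - 2*m - 3) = (m - 3)*(m - 2)*(m + 1)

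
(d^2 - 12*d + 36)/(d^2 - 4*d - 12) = (d - 6)/(d + 2)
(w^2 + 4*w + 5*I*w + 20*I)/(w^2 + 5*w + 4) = (w + 5*I)/(w + 1)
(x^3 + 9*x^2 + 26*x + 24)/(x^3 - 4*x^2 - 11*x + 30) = (x^2 + 6*x + 8)/(x^2 - 7*x + 10)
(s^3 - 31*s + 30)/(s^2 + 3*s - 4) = (s^2 + s - 30)/(s + 4)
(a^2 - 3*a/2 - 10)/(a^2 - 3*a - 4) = (a + 5/2)/(a + 1)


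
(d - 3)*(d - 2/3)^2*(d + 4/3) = d^4 - 3*d^3 - 4*d^2/3 + 124*d/27 - 16/9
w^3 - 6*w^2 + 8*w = w*(w - 4)*(w - 2)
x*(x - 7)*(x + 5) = x^3 - 2*x^2 - 35*x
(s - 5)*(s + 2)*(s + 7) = s^3 + 4*s^2 - 31*s - 70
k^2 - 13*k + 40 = (k - 8)*(k - 5)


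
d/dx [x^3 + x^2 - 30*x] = 3*x^2 + 2*x - 30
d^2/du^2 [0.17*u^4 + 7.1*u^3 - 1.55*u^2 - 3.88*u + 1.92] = 2.04*u^2 + 42.6*u - 3.1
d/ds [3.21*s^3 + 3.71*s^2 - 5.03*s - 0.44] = 9.63*s^2 + 7.42*s - 5.03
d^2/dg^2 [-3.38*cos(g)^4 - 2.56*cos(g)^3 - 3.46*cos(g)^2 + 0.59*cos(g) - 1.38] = 54.08*cos(g)^4 + 23.04*cos(g)^3 - 26.72*cos(g)^2 - 15.95*cos(g) - 6.92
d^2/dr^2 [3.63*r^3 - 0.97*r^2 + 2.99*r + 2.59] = 21.78*r - 1.94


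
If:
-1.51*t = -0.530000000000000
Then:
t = 0.35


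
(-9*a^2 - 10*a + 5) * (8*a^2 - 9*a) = -72*a^4 + a^3 + 130*a^2 - 45*a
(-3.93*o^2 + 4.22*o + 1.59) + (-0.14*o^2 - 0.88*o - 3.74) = -4.07*o^2 + 3.34*o - 2.15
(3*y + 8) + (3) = 3*y + 11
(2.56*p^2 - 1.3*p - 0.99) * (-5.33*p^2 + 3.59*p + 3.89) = -13.6448*p^4 + 16.1194*p^3 + 10.5681*p^2 - 8.6111*p - 3.8511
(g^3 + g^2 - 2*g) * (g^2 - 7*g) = g^5 - 6*g^4 - 9*g^3 + 14*g^2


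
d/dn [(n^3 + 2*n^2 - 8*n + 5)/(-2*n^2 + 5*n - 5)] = (-2*n^4 + 10*n^3 - 21*n^2 + 15)/(4*n^4 - 20*n^3 + 45*n^2 - 50*n + 25)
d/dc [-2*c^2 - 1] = -4*c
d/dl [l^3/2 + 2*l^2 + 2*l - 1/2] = 3*l^2/2 + 4*l + 2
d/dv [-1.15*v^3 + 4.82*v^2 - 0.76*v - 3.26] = -3.45*v^2 + 9.64*v - 0.76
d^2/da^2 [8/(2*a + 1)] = 64/(2*a + 1)^3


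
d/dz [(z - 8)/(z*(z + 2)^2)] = -2/(z + 2)^3 + 24/(z*(z + 2)^3) + 16/(z^2*(z + 2)^3)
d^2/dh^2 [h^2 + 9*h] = 2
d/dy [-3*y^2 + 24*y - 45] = 24 - 6*y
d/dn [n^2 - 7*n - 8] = 2*n - 7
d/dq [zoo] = 0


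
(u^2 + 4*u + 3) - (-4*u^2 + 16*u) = 5*u^2 - 12*u + 3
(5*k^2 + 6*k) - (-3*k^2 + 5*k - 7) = 8*k^2 + k + 7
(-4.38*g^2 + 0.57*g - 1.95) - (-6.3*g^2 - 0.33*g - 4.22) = 1.92*g^2 + 0.9*g + 2.27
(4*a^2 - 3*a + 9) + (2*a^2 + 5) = 6*a^2 - 3*a + 14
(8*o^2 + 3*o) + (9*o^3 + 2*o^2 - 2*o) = 9*o^3 + 10*o^2 + o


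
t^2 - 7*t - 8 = (t - 8)*(t + 1)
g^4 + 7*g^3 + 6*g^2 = g^2*(g + 1)*(g + 6)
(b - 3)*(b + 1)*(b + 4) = b^3 + 2*b^2 - 11*b - 12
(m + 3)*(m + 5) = m^2 + 8*m + 15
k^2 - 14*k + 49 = (k - 7)^2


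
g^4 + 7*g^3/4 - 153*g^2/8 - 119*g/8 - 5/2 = (g - 4)*(g + 1/4)*(g + 1/2)*(g + 5)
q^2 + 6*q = q*(q + 6)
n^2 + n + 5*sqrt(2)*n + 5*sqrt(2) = (n + 1)*(n + 5*sqrt(2))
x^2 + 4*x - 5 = (x - 1)*(x + 5)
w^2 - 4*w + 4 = (w - 2)^2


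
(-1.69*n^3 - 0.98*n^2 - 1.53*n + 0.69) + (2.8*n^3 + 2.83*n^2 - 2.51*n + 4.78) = 1.11*n^3 + 1.85*n^2 - 4.04*n + 5.47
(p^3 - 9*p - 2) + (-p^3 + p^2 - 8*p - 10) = p^2 - 17*p - 12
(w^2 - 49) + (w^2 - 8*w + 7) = 2*w^2 - 8*w - 42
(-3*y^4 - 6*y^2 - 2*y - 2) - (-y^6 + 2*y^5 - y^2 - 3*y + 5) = y^6 - 2*y^5 - 3*y^4 - 5*y^2 + y - 7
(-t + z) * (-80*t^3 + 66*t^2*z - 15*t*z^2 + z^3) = 80*t^4 - 146*t^3*z + 81*t^2*z^2 - 16*t*z^3 + z^4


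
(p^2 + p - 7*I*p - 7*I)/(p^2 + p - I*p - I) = (p - 7*I)/(p - I)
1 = 1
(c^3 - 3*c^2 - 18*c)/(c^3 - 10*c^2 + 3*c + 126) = c/(c - 7)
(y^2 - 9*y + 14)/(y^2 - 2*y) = (y - 7)/y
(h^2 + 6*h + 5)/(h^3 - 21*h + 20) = (h + 1)/(h^2 - 5*h + 4)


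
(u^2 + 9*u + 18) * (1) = u^2 + 9*u + 18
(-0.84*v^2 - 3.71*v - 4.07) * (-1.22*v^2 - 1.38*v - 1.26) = 1.0248*v^4 + 5.6854*v^3 + 11.1436*v^2 + 10.2912*v + 5.1282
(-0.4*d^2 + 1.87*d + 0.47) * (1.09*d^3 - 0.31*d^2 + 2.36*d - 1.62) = -0.436*d^5 + 2.1623*d^4 - 1.0114*d^3 + 4.9155*d^2 - 1.9202*d - 0.7614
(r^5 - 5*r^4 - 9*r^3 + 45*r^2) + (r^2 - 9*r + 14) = r^5 - 5*r^4 - 9*r^3 + 46*r^2 - 9*r + 14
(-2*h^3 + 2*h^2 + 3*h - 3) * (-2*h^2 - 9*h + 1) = 4*h^5 + 14*h^4 - 26*h^3 - 19*h^2 + 30*h - 3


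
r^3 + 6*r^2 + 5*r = r*(r + 1)*(r + 5)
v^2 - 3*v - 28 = (v - 7)*(v + 4)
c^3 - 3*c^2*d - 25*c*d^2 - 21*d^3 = (c - 7*d)*(c + d)*(c + 3*d)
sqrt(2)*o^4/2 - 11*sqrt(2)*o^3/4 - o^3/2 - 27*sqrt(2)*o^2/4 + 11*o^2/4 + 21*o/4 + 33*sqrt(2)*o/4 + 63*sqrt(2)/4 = (o - 7)*(o + 3/2)*(o - 3*sqrt(2)/2)*(sqrt(2)*o/2 + 1)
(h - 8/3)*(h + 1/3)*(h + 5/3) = h^3 - 2*h^2/3 - 43*h/9 - 40/27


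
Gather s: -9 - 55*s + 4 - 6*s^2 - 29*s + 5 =-6*s^2 - 84*s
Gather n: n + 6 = n + 6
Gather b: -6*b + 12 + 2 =14 - 6*b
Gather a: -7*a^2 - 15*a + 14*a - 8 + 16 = -7*a^2 - a + 8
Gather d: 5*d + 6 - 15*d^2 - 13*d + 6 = -15*d^2 - 8*d + 12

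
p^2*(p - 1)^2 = p^4 - 2*p^3 + p^2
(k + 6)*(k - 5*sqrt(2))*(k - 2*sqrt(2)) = k^3 - 7*sqrt(2)*k^2 + 6*k^2 - 42*sqrt(2)*k + 20*k + 120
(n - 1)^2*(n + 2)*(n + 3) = n^4 + 3*n^3 - 3*n^2 - 7*n + 6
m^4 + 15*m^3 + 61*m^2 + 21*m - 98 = (m - 1)*(m + 2)*(m + 7)^2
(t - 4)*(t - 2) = t^2 - 6*t + 8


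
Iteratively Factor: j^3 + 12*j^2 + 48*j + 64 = (j + 4)*(j^2 + 8*j + 16) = (j + 4)^2*(j + 4)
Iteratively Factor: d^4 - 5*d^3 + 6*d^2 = (d)*(d^3 - 5*d^2 + 6*d) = d^2*(d^2 - 5*d + 6) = d^2*(d - 3)*(d - 2)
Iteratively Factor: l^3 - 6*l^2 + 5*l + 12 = (l - 4)*(l^2 - 2*l - 3) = (l - 4)*(l + 1)*(l - 3)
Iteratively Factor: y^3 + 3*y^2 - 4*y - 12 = (y + 2)*(y^2 + y - 6) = (y + 2)*(y + 3)*(y - 2)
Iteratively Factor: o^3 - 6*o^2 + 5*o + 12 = (o - 3)*(o^2 - 3*o - 4) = (o - 4)*(o - 3)*(o + 1)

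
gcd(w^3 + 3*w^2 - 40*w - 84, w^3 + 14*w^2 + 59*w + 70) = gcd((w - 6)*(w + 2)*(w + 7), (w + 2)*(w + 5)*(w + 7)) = w^2 + 9*w + 14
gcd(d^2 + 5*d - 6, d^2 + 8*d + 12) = d + 6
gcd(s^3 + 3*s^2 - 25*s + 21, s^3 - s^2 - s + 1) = s - 1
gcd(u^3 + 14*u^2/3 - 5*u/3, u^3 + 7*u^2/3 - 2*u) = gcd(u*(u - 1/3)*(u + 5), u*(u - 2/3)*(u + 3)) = u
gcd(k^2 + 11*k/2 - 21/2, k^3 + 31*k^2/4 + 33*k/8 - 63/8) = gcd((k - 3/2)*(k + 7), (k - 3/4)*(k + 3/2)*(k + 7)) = k + 7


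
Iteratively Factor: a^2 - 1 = (a + 1)*(a - 1)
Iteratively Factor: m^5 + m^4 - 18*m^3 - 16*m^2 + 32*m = (m - 1)*(m^4 + 2*m^3 - 16*m^2 - 32*m) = (m - 4)*(m - 1)*(m^3 + 6*m^2 + 8*m) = (m - 4)*(m - 1)*(m + 2)*(m^2 + 4*m) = (m - 4)*(m - 1)*(m + 2)*(m + 4)*(m)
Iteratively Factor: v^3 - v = (v - 1)*(v^2 + v) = v*(v - 1)*(v + 1)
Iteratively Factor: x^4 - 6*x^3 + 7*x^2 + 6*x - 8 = (x - 2)*(x^3 - 4*x^2 - x + 4) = (x - 2)*(x - 1)*(x^2 - 3*x - 4) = (x - 4)*(x - 2)*(x - 1)*(x + 1)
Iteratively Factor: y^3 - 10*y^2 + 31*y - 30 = (y - 2)*(y^2 - 8*y + 15) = (y - 5)*(y - 2)*(y - 3)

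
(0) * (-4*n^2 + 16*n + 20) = 0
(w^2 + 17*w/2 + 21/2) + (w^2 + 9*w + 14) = 2*w^2 + 35*w/2 + 49/2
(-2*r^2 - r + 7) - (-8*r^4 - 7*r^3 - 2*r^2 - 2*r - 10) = 8*r^4 + 7*r^3 + r + 17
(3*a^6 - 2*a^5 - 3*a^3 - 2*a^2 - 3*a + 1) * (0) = 0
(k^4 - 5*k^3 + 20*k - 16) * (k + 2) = k^5 - 3*k^4 - 10*k^3 + 20*k^2 + 24*k - 32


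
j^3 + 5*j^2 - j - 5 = (j - 1)*(j + 1)*(j + 5)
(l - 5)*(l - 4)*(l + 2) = l^3 - 7*l^2 + 2*l + 40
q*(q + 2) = q^2 + 2*q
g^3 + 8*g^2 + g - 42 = (g - 2)*(g + 3)*(g + 7)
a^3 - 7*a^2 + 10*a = a*(a - 5)*(a - 2)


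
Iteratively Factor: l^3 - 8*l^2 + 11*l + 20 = (l + 1)*(l^2 - 9*l + 20) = (l - 5)*(l + 1)*(l - 4)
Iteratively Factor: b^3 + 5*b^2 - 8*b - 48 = (b + 4)*(b^2 + b - 12) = (b - 3)*(b + 4)*(b + 4)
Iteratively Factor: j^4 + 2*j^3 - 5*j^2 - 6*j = (j)*(j^3 + 2*j^2 - 5*j - 6) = j*(j + 3)*(j^2 - j - 2) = j*(j - 2)*(j + 3)*(j + 1)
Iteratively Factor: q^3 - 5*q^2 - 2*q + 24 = (q + 2)*(q^2 - 7*q + 12) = (q - 3)*(q + 2)*(q - 4)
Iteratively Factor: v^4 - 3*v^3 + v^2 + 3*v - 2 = (v + 1)*(v^3 - 4*v^2 + 5*v - 2) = (v - 2)*(v + 1)*(v^2 - 2*v + 1) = (v - 2)*(v - 1)*(v + 1)*(v - 1)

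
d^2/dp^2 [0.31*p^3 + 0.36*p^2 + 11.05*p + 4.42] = 1.86*p + 0.72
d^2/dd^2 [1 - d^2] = -2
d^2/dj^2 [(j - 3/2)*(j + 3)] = 2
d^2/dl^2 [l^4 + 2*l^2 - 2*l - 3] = 12*l^2 + 4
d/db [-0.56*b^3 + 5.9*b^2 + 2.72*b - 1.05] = -1.68*b^2 + 11.8*b + 2.72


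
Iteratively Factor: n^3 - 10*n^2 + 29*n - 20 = (n - 4)*(n^2 - 6*n + 5) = (n - 5)*(n - 4)*(n - 1)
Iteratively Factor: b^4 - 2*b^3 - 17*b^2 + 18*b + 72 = (b - 4)*(b^3 + 2*b^2 - 9*b - 18) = (b - 4)*(b + 2)*(b^2 - 9) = (b - 4)*(b + 2)*(b + 3)*(b - 3)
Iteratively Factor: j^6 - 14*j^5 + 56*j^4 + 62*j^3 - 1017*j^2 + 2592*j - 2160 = (j - 3)*(j^5 - 11*j^4 + 23*j^3 + 131*j^2 - 624*j + 720) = (j - 5)*(j - 3)*(j^4 - 6*j^3 - 7*j^2 + 96*j - 144) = (j - 5)*(j - 3)^2*(j^3 - 3*j^2 - 16*j + 48) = (j - 5)*(j - 3)^2*(j + 4)*(j^2 - 7*j + 12) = (j - 5)*(j - 3)^3*(j + 4)*(j - 4)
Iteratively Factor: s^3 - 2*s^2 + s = (s - 1)*(s^2 - s) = s*(s - 1)*(s - 1)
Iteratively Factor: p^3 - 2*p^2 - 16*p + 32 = (p - 4)*(p^2 + 2*p - 8) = (p - 4)*(p - 2)*(p + 4)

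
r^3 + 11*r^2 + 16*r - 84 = (r - 2)*(r + 6)*(r + 7)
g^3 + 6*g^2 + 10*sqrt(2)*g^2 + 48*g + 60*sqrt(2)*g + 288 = (g + 6)*(g + 4*sqrt(2))*(g + 6*sqrt(2))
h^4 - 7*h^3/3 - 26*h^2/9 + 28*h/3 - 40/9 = (h - 2)*(h - 5/3)*(h - 2/3)*(h + 2)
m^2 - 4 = (m - 2)*(m + 2)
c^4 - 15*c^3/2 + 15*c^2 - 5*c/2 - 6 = (c - 4)*(c - 3)*(c - 1)*(c + 1/2)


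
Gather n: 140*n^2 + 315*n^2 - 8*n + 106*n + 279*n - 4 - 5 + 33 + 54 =455*n^2 + 377*n + 78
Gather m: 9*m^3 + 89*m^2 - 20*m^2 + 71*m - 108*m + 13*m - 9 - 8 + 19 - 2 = 9*m^3 + 69*m^2 - 24*m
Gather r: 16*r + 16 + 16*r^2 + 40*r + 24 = 16*r^2 + 56*r + 40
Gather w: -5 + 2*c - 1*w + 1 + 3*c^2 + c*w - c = 3*c^2 + c + w*(c - 1) - 4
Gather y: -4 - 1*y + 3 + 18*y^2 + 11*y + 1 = 18*y^2 + 10*y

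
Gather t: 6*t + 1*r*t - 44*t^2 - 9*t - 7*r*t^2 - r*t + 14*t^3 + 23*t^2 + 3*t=14*t^3 + t^2*(-7*r - 21)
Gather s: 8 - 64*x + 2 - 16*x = 10 - 80*x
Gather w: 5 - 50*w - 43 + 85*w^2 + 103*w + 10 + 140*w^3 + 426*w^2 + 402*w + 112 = 140*w^3 + 511*w^2 + 455*w + 84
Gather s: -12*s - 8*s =-20*s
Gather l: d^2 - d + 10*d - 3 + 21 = d^2 + 9*d + 18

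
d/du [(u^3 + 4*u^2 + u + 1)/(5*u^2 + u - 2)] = (5*u^4 + 2*u^3 - 7*u^2 - 26*u - 3)/(25*u^4 + 10*u^3 - 19*u^2 - 4*u + 4)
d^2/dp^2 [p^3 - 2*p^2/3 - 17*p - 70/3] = 6*p - 4/3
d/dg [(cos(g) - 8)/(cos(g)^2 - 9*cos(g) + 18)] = (cos(g)^2 - 16*cos(g) + 54)*sin(g)/(cos(g)^2 - 9*cos(g) + 18)^2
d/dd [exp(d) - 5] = exp(d)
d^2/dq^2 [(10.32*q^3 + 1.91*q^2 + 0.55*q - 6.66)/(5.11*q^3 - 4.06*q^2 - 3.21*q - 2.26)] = (527.958045999999*q^6 + 1101.849882*q^5 - 537.184662*q^4 + 2529.250338*q^3 + 417.056436*q^2 - 696.28164*q - 3.50064800000001)/(133.432831*q^9 - 318.045378*q^8 + 1.23406499999996*q^7 + 155.616062*q^6 + 280.548681*q^5 - 14.83671*q^4 - 131.498709*q^3 - 132.072366*q^2 - 49.186188*q - 11.543176)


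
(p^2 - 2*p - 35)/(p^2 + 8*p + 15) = (p - 7)/(p + 3)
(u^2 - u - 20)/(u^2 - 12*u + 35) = (u + 4)/(u - 7)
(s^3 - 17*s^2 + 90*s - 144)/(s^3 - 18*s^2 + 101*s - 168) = (s - 6)/(s - 7)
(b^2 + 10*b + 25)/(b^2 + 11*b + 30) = (b + 5)/(b + 6)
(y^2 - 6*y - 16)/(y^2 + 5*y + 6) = (y - 8)/(y + 3)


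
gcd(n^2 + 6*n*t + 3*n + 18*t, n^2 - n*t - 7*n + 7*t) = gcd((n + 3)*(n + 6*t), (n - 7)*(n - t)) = 1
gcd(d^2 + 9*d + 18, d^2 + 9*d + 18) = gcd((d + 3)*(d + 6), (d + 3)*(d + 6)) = d^2 + 9*d + 18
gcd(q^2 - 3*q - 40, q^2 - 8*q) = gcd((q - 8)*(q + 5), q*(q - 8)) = q - 8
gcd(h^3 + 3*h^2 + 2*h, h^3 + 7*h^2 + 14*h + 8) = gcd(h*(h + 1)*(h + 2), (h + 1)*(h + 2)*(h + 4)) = h^2 + 3*h + 2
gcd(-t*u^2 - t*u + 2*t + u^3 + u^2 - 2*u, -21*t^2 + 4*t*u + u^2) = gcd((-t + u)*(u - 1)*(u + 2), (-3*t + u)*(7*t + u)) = 1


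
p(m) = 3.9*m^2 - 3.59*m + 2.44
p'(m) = 7.8*m - 3.59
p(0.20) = 1.88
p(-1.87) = 22.79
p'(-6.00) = -50.39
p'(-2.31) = -21.61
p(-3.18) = 53.29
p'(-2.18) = -20.59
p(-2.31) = 31.54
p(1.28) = 4.23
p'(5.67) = 40.64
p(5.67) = 107.47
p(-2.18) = 28.80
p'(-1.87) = -18.18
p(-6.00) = 164.38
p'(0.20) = -2.03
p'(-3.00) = -26.99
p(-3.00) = 48.31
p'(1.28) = 6.39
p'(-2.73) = -24.88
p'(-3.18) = -28.39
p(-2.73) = 41.31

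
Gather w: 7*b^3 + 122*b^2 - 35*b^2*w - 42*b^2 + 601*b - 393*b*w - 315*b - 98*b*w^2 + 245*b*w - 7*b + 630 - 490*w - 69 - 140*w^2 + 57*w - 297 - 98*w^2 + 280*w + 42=7*b^3 + 80*b^2 + 279*b + w^2*(-98*b - 238) + w*(-35*b^2 - 148*b - 153) + 306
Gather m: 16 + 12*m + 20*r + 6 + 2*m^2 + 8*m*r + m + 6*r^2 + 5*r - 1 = 2*m^2 + m*(8*r + 13) + 6*r^2 + 25*r + 21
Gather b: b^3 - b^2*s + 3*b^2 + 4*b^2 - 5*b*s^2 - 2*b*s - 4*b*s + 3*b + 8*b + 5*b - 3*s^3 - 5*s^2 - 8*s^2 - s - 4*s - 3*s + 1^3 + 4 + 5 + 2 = b^3 + b^2*(7 - s) + b*(-5*s^2 - 6*s + 16) - 3*s^3 - 13*s^2 - 8*s + 12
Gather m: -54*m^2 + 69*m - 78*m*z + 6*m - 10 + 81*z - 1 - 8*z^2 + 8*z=-54*m^2 + m*(75 - 78*z) - 8*z^2 + 89*z - 11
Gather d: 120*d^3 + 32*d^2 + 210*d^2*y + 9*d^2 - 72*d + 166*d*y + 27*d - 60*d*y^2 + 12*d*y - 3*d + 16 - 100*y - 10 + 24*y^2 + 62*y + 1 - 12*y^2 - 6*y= 120*d^3 + d^2*(210*y + 41) + d*(-60*y^2 + 178*y - 48) + 12*y^2 - 44*y + 7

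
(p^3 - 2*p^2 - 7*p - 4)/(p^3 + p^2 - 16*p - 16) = (p + 1)/(p + 4)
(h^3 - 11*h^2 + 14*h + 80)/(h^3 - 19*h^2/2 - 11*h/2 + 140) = 2*(h + 2)/(2*h + 7)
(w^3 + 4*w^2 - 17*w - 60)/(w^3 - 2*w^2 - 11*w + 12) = (w + 5)/(w - 1)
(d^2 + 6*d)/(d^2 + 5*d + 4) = d*(d + 6)/(d^2 + 5*d + 4)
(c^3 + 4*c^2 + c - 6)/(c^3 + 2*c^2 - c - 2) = (c + 3)/(c + 1)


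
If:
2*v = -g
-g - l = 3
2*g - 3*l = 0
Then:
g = -9/5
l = -6/5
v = 9/10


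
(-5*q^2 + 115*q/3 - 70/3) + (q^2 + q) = -4*q^2 + 118*q/3 - 70/3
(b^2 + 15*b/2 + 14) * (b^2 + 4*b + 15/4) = b^4 + 23*b^3/2 + 191*b^2/4 + 673*b/8 + 105/2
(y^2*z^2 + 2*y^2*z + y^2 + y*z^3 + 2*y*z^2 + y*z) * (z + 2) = y^2*z^3 + 4*y^2*z^2 + 5*y^2*z + 2*y^2 + y*z^4 + 4*y*z^3 + 5*y*z^2 + 2*y*z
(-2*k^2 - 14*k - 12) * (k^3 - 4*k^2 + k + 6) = -2*k^5 - 6*k^4 + 42*k^3 + 22*k^2 - 96*k - 72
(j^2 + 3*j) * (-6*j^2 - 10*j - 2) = -6*j^4 - 28*j^3 - 32*j^2 - 6*j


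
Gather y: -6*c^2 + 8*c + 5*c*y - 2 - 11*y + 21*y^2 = -6*c^2 + 8*c + 21*y^2 + y*(5*c - 11) - 2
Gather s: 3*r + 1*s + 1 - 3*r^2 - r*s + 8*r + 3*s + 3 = -3*r^2 + 11*r + s*(4 - r) + 4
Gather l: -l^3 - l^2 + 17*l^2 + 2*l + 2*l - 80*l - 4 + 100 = -l^3 + 16*l^2 - 76*l + 96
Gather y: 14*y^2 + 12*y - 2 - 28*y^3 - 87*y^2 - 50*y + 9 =-28*y^3 - 73*y^2 - 38*y + 7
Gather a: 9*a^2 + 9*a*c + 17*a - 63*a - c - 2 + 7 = 9*a^2 + a*(9*c - 46) - c + 5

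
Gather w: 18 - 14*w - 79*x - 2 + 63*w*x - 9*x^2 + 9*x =w*(63*x - 14) - 9*x^2 - 70*x + 16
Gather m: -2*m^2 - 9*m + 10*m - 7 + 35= -2*m^2 + m + 28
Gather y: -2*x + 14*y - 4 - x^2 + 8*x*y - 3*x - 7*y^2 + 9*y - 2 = -x^2 - 5*x - 7*y^2 + y*(8*x + 23) - 6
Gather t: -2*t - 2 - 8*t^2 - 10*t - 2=-8*t^2 - 12*t - 4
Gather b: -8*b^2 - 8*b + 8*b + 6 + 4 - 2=8 - 8*b^2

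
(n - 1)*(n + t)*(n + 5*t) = n^3 + 6*n^2*t - n^2 + 5*n*t^2 - 6*n*t - 5*t^2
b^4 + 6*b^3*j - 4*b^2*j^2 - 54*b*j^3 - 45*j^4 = (b - 3*j)*(b + j)*(b + 3*j)*(b + 5*j)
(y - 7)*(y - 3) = y^2 - 10*y + 21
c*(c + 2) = c^2 + 2*c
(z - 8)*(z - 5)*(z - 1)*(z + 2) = z^4 - 12*z^3 + 25*z^2 + 66*z - 80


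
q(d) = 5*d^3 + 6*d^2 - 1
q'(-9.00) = 1107.00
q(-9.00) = -3160.00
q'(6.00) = 612.00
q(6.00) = 1295.00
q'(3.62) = 240.01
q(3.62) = 314.82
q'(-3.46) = 138.05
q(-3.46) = -136.28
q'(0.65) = 14.14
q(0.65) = 2.91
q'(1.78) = 68.89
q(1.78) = 46.21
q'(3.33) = 206.29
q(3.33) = 250.16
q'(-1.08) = 4.54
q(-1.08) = -0.30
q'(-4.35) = 231.64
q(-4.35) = -299.03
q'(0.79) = 18.84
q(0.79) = 5.21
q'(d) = 15*d^2 + 12*d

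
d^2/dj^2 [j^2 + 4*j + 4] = 2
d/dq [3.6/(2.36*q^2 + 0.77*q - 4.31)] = (-16.992*q - 2.772)/(2.36*q^2 + 0.77*q - 4.31)^2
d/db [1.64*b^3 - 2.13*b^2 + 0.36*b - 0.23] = 4.92*b^2 - 4.26*b + 0.36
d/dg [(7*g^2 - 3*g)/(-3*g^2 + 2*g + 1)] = (5*g^2 + 14*g - 3)/(9*g^4 - 12*g^3 - 2*g^2 + 4*g + 1)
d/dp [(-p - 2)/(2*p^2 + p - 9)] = (-2*p^2 - p + (p + 2)*(4*p + 1) + 9)/(2*p^2 + p - 9)^2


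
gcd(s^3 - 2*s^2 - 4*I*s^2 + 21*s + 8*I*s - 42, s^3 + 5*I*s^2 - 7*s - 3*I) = s + 3*I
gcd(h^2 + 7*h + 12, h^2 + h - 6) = h + 3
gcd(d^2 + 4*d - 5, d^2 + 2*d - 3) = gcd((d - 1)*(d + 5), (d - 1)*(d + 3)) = d - 1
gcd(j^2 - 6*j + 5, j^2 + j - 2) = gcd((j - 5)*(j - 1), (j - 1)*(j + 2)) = j - 1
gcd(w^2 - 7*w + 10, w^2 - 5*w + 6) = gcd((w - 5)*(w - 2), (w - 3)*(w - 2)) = w - 2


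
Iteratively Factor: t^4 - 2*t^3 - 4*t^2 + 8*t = (t - 2)*(t^3 - 4*t) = (t - 2)^2*(t^2 + 2*t) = (t - 2)^2*(t + 2)*(t)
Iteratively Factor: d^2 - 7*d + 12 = (d - 3)*(d - 4)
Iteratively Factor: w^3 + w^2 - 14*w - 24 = (w + 2)*(w^2 - w - 12) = (w + 2)*(w + 3)*(w - 4)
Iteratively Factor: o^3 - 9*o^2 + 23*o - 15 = (o - 1)*(o^2 - 8*o + 15) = (o - 3)*(o - 1)*(o - 5)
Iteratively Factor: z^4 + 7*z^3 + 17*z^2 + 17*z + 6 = (z + 1)*(z^3 + 6*z^2 + 11*z + 6) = (z + 1)*(z + 2)*(z^2 + 4*z + 3) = (z + 1)*(z + 2)*(z + 3)*(z + 1)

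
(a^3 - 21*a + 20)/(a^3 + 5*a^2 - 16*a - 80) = (a - 1)/(a + 4)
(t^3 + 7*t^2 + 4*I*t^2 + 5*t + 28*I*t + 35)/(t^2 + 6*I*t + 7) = (t^2 + t*(7 + 5*I) + 35*I)/(t + 7*I)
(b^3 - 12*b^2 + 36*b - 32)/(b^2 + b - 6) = (b^2 - 10*b + 16)/(b + 3)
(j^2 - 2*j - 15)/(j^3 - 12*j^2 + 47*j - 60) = (j + 3)/(j^2 - 7*j + 12)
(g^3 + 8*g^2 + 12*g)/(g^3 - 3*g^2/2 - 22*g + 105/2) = 2*g*(g^2 + 8*g + 12)/(2*g^3 - 3*g^2 - 44*g + 105)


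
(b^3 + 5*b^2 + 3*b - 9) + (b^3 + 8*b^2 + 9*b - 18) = 2*b^3 + 13*b^2 + 12*b - 27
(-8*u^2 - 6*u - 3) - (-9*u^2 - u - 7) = u^2 - 5*u + 4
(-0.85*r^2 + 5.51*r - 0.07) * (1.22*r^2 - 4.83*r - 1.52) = -1.037*r^4 + 10.8277*r^3 - 25.4067*r^2 - 8.0371*r + 0.1064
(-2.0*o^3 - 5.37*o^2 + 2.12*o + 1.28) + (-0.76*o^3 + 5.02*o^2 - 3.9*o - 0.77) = -2.76*o^3 - 0.350000000000001*o^2 - 1.78*o + 0.51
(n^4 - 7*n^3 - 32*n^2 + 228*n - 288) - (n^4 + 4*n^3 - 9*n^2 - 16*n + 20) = -11*n^3 - 23*n^2 + 244*n - 308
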